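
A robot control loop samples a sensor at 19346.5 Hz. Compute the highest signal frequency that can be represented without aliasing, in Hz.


f_max = f_s/2 = 19346.5/2 = 9673.2500

9673.2500 Hz


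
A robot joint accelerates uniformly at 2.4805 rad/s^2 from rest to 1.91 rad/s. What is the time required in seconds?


t = delta_omega / alpha = 1.91 / 2.4805 = 0.7700

0.7700 s


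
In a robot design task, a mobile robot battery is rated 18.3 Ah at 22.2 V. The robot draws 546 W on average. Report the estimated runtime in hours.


E = 18.3*22.2 = 406.2600 Wh
t = E/P = 406.2600/546 = 0.7441

0.7441 hours


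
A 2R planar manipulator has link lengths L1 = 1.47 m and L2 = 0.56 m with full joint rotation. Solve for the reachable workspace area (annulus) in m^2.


r_max = L1 + L2 = 2.0300, r_min = |L1 - L2| = 0.9100
A = pi*(r_max^2 - r_min^2) = pi*(4.1209 - 0.8281) = 10.3446

10.3446 m^2


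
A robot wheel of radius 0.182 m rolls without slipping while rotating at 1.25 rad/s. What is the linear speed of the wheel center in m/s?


v = omega * r = 1.25 * 0.182 = 0.2275

0.2275 m/s


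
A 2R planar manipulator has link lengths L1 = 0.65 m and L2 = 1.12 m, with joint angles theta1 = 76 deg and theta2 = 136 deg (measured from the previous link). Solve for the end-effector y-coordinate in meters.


y = L1*sin(th1) + L2*sin(th1+th2) = 0.65*sin(76 deg) + 1.12*sin(212 deg) = 0.0372

0.0372 m


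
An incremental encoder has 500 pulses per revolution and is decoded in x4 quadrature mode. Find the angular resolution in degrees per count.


resolution = 360 / (PPR * 4) = 360 / 2000 = 0.1800

0.1800 degrees


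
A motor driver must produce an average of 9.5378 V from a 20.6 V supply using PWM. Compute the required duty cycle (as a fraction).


D = V_avg/V_supply = 9.5378/20.6 = 0.4630

0.4630


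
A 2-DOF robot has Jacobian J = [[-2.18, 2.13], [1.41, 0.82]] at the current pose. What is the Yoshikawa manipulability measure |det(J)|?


det(J) = -2.18*0.82 - (2.13)*(1.41) = -4.7909
|det(J)| = 4.7909

4.7909


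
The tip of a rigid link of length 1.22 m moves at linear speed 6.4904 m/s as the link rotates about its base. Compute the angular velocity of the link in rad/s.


omega = v / L = 6.4904 / 1.22 = 5.3200

5.3200 rad/s


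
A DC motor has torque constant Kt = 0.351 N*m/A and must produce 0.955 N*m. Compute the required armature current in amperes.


I = tau / Kt = 0.955/0.351 = 2.7208

2.7208 A


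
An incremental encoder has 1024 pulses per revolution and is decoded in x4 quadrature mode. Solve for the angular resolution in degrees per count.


resolution = 360 / (PPR * 4) = 360 / 4096 = 0.0879

0.0879 degrees


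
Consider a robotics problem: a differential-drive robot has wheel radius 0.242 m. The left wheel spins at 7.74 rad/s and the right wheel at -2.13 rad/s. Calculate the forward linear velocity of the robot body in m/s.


v = r*(wR + wL)/2 = 0.242*(-2.13 + 7.74)/2 = 0.6788

0.6788 m/s


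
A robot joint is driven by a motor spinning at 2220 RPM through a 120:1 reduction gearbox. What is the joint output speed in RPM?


omega_joint = omega_motor / N = 2220 / 120 = 18.5000

18.5000 RPM


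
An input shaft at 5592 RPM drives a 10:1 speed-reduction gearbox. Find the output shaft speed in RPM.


omega_out = omega_in / N = 5592 / 10 = 559.2000

559.2000 RPM


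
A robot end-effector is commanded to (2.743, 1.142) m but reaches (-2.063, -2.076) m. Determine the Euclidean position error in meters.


dx = -2.063 - (2.743) = -4.8060, dy = -2.076 - (1.142) = -3.2180
err = sqrt(23.097636 + 10.355524) = 5.7839

5.7839 m


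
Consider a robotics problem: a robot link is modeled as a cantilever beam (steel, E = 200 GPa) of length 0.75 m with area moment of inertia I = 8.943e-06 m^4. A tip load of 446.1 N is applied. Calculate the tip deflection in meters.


delta = F*L^3/(3*E*I) = 446.1*0.75^3/(3*2.000e+11*8.943e-06)
      = 188.1984375/5365800 = 3.5074e-05

3.5074e-05 m


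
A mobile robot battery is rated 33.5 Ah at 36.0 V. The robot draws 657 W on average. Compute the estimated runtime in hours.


E = 33.5*36.0 = 1206.0000 Wh
t = E/P = 1206.0000/657 = 1.8356

1.8356 hours


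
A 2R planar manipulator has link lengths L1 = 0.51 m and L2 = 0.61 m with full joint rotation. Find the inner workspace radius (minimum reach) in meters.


r_min = |L1 - L2| = |0.51 - 0.61| = 0.1000

0.1000 m


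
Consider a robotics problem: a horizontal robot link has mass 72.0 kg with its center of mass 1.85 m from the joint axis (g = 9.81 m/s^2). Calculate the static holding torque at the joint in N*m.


tau = m*g*L = 72.0 * 9.81 * 1.85 = 1306.6920

1306.6920 N*m


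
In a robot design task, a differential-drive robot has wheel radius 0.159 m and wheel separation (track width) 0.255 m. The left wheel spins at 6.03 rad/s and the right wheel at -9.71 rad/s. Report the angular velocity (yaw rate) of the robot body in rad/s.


omega = r*(wR - wL)/L = 0.159*(-9.71 - (6.03))/0.255 = -9.8144

-9.8144 rad/s


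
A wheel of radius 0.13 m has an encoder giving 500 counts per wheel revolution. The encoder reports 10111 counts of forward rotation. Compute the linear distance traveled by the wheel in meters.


revs = 10111/500 = 20.222000
d = revs * 2*pi*r = 20.222000 * 2*pi*0.13 = 16.5176

16.5176 m


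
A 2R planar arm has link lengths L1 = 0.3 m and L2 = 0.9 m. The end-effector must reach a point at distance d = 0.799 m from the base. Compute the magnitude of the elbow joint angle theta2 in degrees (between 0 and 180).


cos(th2) = (d^2 - L1^2 - L2^2)/(2*L1*L2) = (0.799^2 - 0.3^2 - 0.9^2)/(2*0.3*0.9) = -0.48444259
th2 = acos(-0.48444259) = 118.9760 deg

118.9760 degrees


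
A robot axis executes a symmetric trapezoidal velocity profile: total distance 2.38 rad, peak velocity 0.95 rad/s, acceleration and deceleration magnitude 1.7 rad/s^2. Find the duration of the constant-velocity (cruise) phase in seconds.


t_acc = v/a = 0.558824 s, d_acc = v^2/(2a) = 0.265441 rad each
d_cruise = 2.38 - 2*0.265441 = 1.849118 rad
t_cruise = d_cruise/v = 1.849118/0.95 = 1.9464

1.9464 s


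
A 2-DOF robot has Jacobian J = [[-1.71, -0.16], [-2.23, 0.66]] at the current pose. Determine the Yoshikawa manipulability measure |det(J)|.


det(J) = -1.71*0.66 - (-0.16)*(-2.23) = -1.4854
|det(J)| = 1.4854

1.4854


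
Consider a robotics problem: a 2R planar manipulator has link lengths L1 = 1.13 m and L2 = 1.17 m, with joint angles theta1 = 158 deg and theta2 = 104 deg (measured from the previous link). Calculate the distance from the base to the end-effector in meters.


x = L1*cos(th1) + L2*cos(th1+th2) = -1.210550
y = L1*sin(th1) + L2*sin(th1+th2) = -0.735308
d = sqrt(x^2 + y^2) = sqrt(1.465431 + 0.540678) = 1.4164

1.4164 m


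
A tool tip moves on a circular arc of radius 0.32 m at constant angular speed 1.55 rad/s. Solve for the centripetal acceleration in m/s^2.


a_c = omega^2 * r = 1.55^2 * 0.32 = 0.7688

0.7688 m/s^2


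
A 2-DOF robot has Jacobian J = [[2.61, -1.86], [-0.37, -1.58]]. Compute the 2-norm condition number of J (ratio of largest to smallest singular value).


JJ^T eigenvalues: trace(JJ^T) = 12.9050, det(JJ^T) = det(J)^2 = 23.15534400
s_max^2 = (12.9050 + sqrt(73.91764900))/2 = 10.75126869
s_min^2 = (12.9050 - sqrt(73.91764900))/2 = 2.15373131
kappa = s_max/s_min = sqrt(10.75126869/2.15373131) = 2.2343

2.2343


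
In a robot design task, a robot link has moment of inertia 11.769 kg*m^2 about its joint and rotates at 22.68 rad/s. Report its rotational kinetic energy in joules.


KE = (1/2)*I*omega^2 = 0.5*11.769*22.68^2 = 3026.8832

3026.8832 J


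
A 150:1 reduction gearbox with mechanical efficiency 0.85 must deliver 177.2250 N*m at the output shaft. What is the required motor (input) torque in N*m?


tau_in = tau_out / (N * eta) = 177.2250 / (150 * 0.85) = 1.3900

1.3900 N*m


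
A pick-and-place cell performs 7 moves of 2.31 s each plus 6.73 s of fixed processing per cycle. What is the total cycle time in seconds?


T = 7*2.31 + 6.73 = 22.9000

22.9000 s


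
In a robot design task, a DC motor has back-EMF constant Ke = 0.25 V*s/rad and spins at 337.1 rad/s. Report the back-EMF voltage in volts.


V_emf = Ke * omega = 0.25*337.1 = 84.2750

84.2750 V


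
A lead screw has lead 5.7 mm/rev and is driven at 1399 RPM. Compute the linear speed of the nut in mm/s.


v = lead * (RPM/60) = 5.7*1399/60 = 132.9050

132.9050 mm/s


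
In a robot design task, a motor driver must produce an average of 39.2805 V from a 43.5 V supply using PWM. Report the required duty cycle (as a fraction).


D = V_avg/V_supply = 39.2805/43.5 = 0.9030

0.9030


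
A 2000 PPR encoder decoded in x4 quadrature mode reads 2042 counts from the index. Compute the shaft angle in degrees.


angle = counts * 360 / (PPR*4) = 2042 * 360 / 8000 = 91.8900

91.8900 degrees


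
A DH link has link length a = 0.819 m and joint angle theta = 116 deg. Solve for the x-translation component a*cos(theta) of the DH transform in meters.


a*cos(theta) = 0.819*cos(116 deg) = -0.3590

-0.3590 m


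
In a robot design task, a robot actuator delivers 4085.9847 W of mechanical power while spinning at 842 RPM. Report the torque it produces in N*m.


omega = 842 * 2*pi/60 = 88.174034 rad/s
tau = P / omega = 4085.9847 / 88.174034 = 46.3400

46.3400 N*m


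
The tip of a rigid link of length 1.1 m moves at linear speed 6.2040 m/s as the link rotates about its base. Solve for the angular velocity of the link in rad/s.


omega = v / L = 6.2040 / 1.1 = 5.6400

5.6400 rad/s


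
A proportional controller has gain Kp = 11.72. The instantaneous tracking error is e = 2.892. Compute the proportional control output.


u_P = Kp * e = 11.72 * 2.892 = 33.8942

33.8942


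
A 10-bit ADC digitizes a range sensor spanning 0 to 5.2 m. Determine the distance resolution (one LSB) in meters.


res = range / 2^n = 5.2/2^10 = 5.2/1024 = 0.0051

0.0051 m


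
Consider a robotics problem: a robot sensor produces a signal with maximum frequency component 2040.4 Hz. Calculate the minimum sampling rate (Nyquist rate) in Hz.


f_s,min = 2*f_max = 2*2040.4 = 4080.8000

4080.8000 Hz


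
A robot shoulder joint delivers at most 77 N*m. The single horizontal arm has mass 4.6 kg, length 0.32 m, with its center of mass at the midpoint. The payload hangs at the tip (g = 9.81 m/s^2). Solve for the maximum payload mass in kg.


tau_arm = m_arm*g*(L/2) = 4.6*9.81*0.32/2 = 7.2202 N*m
tau_payload = tau_max - tau_arm = 77 - 7.2202 = 69.7798
m_payload = tau_payload / (g*L) = 69.7798 / (9.81*0.32) = 22.2285

22.2285 kg


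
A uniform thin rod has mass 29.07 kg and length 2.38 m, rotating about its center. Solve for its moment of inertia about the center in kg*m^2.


I = (1/12)*m*L^2 = (1/12)*29.07*2.38^2 = 13.7220

13.7220 kg*m^2


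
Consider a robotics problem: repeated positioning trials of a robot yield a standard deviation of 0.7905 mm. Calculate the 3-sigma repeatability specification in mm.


repeatability = 3*sigma = 3*0.7905 = 2.3715

2.3715 mm


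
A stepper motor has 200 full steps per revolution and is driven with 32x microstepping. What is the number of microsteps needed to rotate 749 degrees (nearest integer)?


step_size = 360/(200*32) = 360/6400 = 0.056250 deg
n = 749/(360/6400) = 749*6400/360 = 13315.5556 -> 13316

13316 steps


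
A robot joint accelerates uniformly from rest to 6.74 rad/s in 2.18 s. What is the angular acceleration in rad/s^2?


alpha = delta_omega / t = 6.74 / 2.18 = 3.0917

3.0917 rad/s^2


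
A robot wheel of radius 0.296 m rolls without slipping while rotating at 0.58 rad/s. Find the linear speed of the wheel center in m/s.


v = omega * r = 0.58 * 0.296 = 0.1717

0.1717 m/s


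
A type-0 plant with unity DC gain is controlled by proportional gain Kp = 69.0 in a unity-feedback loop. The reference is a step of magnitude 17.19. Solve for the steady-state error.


e_ss = R/(1 + Kp) = 17.19/(1 + 69.0) = 17.19/70.0000 = 0.2456

0.2456


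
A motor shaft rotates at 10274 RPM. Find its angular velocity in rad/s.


omega = 10274 * 2*pi/60 = 1075.8908

1075.8908 rad/s


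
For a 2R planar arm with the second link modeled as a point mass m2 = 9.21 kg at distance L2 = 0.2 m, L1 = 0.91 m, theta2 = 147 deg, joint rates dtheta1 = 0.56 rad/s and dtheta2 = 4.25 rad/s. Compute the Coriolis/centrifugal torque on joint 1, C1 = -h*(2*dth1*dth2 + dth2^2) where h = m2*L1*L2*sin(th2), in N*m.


h = m2*L1*L2*sin(th2) = 9.21*0.91*0.2*sin(147 deg) = 0.912935
C1 = -h*(2*0.56*4.25 + 4.25^2) = -0.912935*22.8225 = -20.8355

-20.8355 N*m


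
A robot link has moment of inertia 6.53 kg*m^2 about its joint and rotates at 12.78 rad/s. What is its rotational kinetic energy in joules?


KE = (1/2)*I*omega^2 = 0.5*6.53*12.78^2 = 533.2672

533.2672 J


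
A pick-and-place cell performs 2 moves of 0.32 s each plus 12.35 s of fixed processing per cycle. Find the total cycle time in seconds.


T = 2*0.32 + 12.35 = 12.9900

12.9900 s


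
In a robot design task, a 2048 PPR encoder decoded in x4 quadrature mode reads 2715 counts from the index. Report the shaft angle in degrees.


angle = counts * 360 / (PPR*4) = 2715 * 360 / 8192 = 119.3115

119.3115 degrees


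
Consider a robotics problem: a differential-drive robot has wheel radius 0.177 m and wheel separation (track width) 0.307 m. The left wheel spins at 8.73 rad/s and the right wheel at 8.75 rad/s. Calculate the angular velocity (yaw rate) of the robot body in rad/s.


omega = r*(wR - wL)/L = 0.177*(8.75 - (8.73))/0.307 = 0.0115

0.0115 rad/s


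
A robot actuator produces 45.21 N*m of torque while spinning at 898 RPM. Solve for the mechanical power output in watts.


omega = 898 * 2*pi/60 = 94.038340 rad/s
P = tau * omega = 45.21 * 94.038340 = 4251.4734

4251.4734 W


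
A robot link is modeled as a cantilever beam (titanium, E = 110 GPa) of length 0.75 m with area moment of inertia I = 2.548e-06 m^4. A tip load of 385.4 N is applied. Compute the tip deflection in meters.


delta = F*L^3/(3*E*I) = 385.4*0.75^3/(3*1.100e+11*2.548e-06)
      = 162.590625/840840 = 1.9337e-04

1.9337e-04 m


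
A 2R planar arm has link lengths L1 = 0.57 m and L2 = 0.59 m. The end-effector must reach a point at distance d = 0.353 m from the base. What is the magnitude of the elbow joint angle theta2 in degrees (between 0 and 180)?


cos(th2) = (d^2 - L1^2 - L2^2)/(2*L1*L2) = (0.353^2 - 0.57^2 - 0.59^2)/(2*0.57*0.59) = -0.81533006
th2 = acos(-0.81533006) = 144.6200 deg

144.6200 degrees


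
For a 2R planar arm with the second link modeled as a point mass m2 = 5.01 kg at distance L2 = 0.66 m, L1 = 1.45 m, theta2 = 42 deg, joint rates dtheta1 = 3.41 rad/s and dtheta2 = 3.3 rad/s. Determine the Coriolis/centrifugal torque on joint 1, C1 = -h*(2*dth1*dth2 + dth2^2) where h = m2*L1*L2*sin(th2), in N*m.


h = m2*L1*L2*sin(th2) = 5.01*1.45*0.66*sin(42 deg) = 3.208194
C1 = -h*(2*3.41*3.3 + 3.3^2) = -3.208194*33.3960 = -107.1408

-107.1408 N*m


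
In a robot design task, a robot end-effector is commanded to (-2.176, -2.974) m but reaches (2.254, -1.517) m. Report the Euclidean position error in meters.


dx = 2.254 - (-2.176) = 4.4300, dy = -1.517 - (-2.974) = 1.4570
err = sqrt(19.624900 + 2.122849) = 4.6634

4.6634 m


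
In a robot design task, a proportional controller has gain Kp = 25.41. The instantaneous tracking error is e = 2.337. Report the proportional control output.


u_P = Kp * e = 25.41 * 2.337 = 59.3832

59.3832


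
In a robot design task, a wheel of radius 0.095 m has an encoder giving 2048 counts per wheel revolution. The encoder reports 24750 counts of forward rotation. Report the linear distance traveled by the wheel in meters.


revs = 24750/2048 = 12.084961
d = revs * 2*pi*r = 12.084961 * 2*pi*0.095 = 7.2135

7.2135 m


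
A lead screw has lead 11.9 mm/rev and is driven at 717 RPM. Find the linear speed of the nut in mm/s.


v = lead * (RPM/60) = 11.9*717/60 = 142.2050

142.2050 mm/s


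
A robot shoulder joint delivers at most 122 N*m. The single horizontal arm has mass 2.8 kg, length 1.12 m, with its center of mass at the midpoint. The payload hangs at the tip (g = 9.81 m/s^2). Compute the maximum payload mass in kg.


tau_arm = m_arm*g*(L/2) = 2.8*9.81*1.12/2 = 15.3821 N*m
tau_payload = tau_max - tau_arm = 122 - 15.3821 = 106.6179
m_payload = tau_payload / (g*L) = 106.6179 / (9.81*1.12) = 9.7038

9.7038 kg


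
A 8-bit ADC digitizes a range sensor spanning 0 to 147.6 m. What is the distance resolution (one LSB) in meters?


res = range / 2^n = 147.6/2^8 = 147.6/256 = 0.5766

0.5766 m


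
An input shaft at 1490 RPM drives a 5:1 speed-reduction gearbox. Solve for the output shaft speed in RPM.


omega_out = omega_in / N = 1490 / 5 = 298.0000

298.0000 RPM


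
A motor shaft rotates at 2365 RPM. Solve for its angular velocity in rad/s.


omega = 2365 * 2*pi/60 = 247.6622

247.6622 rad/s


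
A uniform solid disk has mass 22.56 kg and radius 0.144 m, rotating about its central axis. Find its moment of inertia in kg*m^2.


I = (1/2)*m*R^2 = 0.5*22.56*0.144^2 = 0.2339

0.2339 kg*m^2


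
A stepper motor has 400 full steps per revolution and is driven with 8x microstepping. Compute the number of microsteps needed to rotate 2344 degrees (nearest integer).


step_size = 360/(400*8) = 360/3200 = 0.112500 deg
n = 2344/(360/3200) = 2344*3200/360 = 20835.5556 -> 20836

20836 steps


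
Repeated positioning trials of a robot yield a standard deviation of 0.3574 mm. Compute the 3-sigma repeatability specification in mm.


repeatability = 3*sigma = 3*0.3574 = 1.0722

1.0722 mm


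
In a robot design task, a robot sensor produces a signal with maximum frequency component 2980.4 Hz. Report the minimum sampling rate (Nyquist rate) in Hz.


f_s,min = 2*f_max = 2*2980.4 = 5960.8000

5960.8000 Hz


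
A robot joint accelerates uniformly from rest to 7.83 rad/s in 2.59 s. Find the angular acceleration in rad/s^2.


alpha = delta_omega / t = 7.83 / 2.59 = 3.0232

3.0232 rad/s^2


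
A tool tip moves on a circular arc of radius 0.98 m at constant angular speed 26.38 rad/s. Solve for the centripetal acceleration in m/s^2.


a_c = omega^2 * r = 26.38^2 * 0.98 = 681.9863

681.9863 m/s^2


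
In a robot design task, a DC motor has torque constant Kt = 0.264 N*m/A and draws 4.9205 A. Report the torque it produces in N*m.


tau = Kt * I = 0.264*4.9205 = 1.2990

1.2990 N*m


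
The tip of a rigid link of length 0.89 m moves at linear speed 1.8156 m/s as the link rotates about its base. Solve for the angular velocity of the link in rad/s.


omega = v / L = 1.8156 / 0.89 = 2.0400

2.0400 rad/s


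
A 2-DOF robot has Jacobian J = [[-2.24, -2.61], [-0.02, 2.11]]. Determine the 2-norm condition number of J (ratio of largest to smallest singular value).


JJ^T eigenvalues: trace(JJ^T) = 16.2822, det(JJ^T) = det(J)^2 = 22.83501796
s_max^2 = (16.2822 + sqrt(173.76996500))/2 = 14.73219181
s_min^2 = (16.2822 - sqrt(173.76996500))/2 = 1.55000819
kappa = s_max/s_min = sqrt(14.73219181/1.55000819) = 3.0830

3.0830


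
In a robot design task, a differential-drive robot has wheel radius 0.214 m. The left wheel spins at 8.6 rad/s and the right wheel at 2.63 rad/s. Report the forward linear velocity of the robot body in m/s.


v = r*(wR + wL)/2 = 0.214*(2.63 + 8.6)/2 = 1.2016

1.2016 m/s


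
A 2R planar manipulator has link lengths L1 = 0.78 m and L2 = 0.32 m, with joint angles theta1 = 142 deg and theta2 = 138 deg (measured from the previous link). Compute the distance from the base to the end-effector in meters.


x = L1*cos(th1) + L2*cos(th1+th2) = -0.559081
y = L1*sin(th1) + L2*sin(th1+th2) = 0.165077
d = sqrt(x^2 + y^2) = sqrt(0.312572 + 0.027250) = 0.5829

0.5829 m


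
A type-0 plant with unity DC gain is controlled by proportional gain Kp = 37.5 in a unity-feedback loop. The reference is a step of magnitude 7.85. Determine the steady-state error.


e_ss = R/(1 + Kp) = 7.85/(1 + 37.5) = 7.85/38.5000 = 0.2039

0.2039


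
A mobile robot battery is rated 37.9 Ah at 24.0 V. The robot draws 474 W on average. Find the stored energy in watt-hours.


E = capacity * V = 37.9*24.0 = 909.6000

909.6000 Wh


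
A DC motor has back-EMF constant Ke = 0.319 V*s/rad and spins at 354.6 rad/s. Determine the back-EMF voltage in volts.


V_emf = Ke * omega = 0.319*354.6 = 113.1174

113.1174 V


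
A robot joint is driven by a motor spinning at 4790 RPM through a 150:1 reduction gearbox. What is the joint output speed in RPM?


omega_joint = omega_motor / N = 4790 / 150 = 31.9333

31.9333 RPM


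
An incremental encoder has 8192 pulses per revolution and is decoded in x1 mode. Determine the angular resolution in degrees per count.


resolution = 360 / (PPR * 1) = 360 / 8192 = 0.0439

0.0439 degrees


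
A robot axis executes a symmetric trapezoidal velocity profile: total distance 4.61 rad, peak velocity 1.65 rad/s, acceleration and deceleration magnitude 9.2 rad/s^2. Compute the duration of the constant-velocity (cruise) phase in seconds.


t_acc = v/a = 0.179348 s, d_acc = v^2/(2a) = 0.147962 rad each
d_cruise = 4.61 - 2*0.147962 = 4.314076 rad
t_cruise = d_cruise/v = 4.314076/1.65 = 2.6146

2.6146 s


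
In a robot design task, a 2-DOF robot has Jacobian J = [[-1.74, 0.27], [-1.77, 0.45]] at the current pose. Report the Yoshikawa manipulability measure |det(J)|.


det(J) = -1.74*0.45 - (0.27)*(-1.77) = -0.3051
|det(J)| = 0.3051

0.3051


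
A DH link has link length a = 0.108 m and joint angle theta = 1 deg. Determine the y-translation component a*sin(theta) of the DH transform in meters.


a*sin(theta) = 0.108*sin(1 deg) = 0.0019

0.0019 m


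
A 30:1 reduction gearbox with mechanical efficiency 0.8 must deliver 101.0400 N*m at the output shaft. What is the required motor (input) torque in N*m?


tau_in = tau_out / (N * eta) = 101.0400 / (30 * 0.8) = 4.2100

4.2100 N*m


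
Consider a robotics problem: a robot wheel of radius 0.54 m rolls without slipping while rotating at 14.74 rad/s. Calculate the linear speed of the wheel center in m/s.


v = omega * r = 14.74 * 0.54 = 7.9596

7.9596 m/s


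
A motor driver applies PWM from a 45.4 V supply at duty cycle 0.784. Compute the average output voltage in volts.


V_avg = V_supply * D = 45.4*0.784 = 35.5936

35.5936 V


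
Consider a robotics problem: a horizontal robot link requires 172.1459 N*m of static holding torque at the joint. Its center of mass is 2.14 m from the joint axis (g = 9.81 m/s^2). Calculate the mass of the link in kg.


m = tau / (g*L) = 172.1459 / (9.81 * 2.14) = 8.2000

8.2000 kg


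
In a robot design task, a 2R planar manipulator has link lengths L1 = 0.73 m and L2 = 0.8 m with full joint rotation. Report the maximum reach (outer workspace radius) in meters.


r_max = L1 + L2 = 0.73 + 0.8 = 1.5300

1.5300 m


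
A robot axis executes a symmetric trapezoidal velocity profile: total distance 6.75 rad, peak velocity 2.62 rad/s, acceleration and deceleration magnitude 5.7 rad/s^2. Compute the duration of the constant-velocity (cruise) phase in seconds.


t_acc = v/a = 0.459649 s, d_acc = v^2/(2a) = 0.602140 rad each
d_cruise = 6.75 - 2*0.602140 = 5.545720 rad
t_cruise = d_cruise/v = 5.545720/2.62 = 2.1167

2.1167 s


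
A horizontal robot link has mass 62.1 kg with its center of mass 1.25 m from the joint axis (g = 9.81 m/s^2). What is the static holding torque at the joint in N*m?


tau = m*g*L = 62.1 * 9.81 * 1.25 = 761.5013

761.5013 N*m


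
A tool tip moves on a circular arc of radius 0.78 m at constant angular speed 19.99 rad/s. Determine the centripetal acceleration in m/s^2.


a_c = omega^2 * r = 19.99^2 * 0.78 = 311.6881

311.6881 m/s^2


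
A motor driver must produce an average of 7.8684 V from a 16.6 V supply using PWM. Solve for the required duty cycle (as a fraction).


D = V_avg/V_supply = 7.8684/16.6 = 0.4740

0.4740


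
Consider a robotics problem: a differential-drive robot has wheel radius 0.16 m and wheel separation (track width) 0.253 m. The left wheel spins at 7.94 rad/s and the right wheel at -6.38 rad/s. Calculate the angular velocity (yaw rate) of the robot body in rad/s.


omega = r*(wR - wL)/L = 0.16*(-6.38 - (7.94))/0.253 = -9.0561

-9.0561 rad/s


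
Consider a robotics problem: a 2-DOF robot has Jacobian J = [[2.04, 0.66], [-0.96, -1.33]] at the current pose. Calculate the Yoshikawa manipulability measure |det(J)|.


det(J) = 2.04*-1.33 - (0.66)*(-0.96) = -2.0796
|det(J)| = 2.0796

2.0796


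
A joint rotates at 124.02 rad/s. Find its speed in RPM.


RPM = 124.02 * 60/(2*pi) = 1184.3038

1184.3038 RPM


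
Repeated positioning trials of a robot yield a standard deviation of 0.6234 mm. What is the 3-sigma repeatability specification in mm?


repeatability = 3*sigma = 3*0.6234 = 1.8702

1.8702 mm


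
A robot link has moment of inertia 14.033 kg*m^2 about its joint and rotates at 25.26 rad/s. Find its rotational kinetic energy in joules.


KE = (1/2)*I*omega^2 = 0.5*14.033*25.26^2 = 4477.0013

4477.0013 J


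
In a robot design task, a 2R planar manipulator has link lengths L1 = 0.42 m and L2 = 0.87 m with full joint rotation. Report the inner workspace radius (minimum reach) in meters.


r_min = |L1 - L2| = |0.42 - 0.87| = 0.4500

0.4500 m


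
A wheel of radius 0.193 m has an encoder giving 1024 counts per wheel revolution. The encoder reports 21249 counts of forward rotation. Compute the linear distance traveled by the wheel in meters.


revs = 21249/1024 = 20.750977
d = revs * 2*pi*r = 20.750977 * 2*pi*0.193 = 25.1638

25.1638 m


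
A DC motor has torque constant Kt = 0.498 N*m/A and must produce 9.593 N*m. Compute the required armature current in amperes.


I = tau / Kt = 9.593/0.498 = 19.2631

19.2631 A


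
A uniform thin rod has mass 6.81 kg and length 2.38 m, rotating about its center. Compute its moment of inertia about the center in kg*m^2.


I = (1/12)*m*L^2 = (1/12)*6.81*2.38^2 = 3.2145

3.2145 kg*m^2


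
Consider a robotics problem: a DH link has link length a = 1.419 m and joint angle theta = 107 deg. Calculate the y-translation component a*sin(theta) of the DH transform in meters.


a*sin(theta) = 1.419*sin(107 deg) = 1.3570

1.3570 m


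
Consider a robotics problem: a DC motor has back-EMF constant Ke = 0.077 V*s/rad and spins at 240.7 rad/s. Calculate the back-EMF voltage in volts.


V_emf = Ke * omega = 0.077*240.7 = 18.5339

18.5339 V


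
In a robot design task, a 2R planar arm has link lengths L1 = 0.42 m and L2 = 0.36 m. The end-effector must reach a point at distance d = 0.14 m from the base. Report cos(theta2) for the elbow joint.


cos(th2) = (d^2 - L1^2 - L2^2)/(2*L1*L2) = (0.14^2 - 0.42^2 - 0.36^2)/(2*0.42*0.36) = -0.9471

-0.9471


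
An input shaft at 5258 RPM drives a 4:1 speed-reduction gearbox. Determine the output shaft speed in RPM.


omega_out = omega_in / N = 5258 / 4 = 1314.5000

1314.5000 RPM


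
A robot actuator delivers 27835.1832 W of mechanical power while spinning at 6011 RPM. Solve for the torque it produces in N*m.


omega = 6011 * 2*pi/60 = 629.470448 rad/s
tau = P / omega = 27835.1832 / 629.470448 = 44.2200

44.2200 N*m


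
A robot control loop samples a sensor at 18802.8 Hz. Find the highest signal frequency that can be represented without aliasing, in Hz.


f_max = f_s/2 = 18802.8/2 = 9401.4000

9401.4000 Hz


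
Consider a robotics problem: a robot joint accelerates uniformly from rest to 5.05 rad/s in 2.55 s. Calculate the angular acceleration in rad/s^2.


alpha = delta_omega / t = 5.05 / 2.55 = 1.9804

1.9804 rad/s^2


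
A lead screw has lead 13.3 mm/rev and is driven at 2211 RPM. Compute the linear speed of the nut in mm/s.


v = lead * (RPM/60) = 13.3*2211/60 = 490.1050

490.1050 mm/s


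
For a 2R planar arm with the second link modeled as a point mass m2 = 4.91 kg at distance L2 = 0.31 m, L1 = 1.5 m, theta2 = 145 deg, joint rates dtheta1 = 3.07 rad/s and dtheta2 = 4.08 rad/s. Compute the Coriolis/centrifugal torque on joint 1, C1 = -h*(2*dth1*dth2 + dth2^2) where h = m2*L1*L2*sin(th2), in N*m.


h = m2*L1*L2*sin(th2) = 4.91*1.5*0.31*sin(145 deg) = 1.309561
C1 = -h*(2*3.07*4.08 + 4.08^2) = -1.309561*41.6976 = -54.6056

-54.6056 N*m


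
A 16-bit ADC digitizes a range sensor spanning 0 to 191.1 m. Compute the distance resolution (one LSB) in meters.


res = range / 2^n = 191.1/2^16 = 191.1/65536 = 0.0029

0.0029 m


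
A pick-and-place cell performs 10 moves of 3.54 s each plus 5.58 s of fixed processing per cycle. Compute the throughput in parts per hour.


T_cycle = 10*3.54 + 5.58 = 40.9800 s
rate = 3600/T = 87.8477

87.8477 parts/hour


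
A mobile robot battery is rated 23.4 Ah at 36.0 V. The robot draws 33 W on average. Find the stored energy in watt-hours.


E = capacity * V = 23.4*36.0 = 842.4000

842.4000 Wh


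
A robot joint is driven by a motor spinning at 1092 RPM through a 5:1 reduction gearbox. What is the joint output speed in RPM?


omega_joint = omega_motor / N = 1092 / 5 = 218.4000

218.4000 RPM


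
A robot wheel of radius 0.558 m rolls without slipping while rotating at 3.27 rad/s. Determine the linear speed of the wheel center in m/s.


v = omega * r = 3.27 * 0.558 = 1.8247

1.8247 m/s


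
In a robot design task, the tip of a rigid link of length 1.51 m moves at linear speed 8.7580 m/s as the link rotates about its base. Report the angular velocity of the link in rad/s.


omega = v / L = 8.7580 / 1.51 = 5.8000

5.8000 rad/s


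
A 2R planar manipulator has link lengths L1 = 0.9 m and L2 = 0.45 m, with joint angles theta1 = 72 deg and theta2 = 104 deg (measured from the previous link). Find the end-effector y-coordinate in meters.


y = L1*sin(th1) + L2*sin(th1+th2) = 0.9*sin(72 deg) + 0.45*sin(176 deg) = 0.8873

0.8873 m


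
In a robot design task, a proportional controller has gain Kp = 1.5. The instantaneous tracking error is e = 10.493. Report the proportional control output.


u_P = Kp * e = 1.5 * 10.493 = 15.7395

15.7395


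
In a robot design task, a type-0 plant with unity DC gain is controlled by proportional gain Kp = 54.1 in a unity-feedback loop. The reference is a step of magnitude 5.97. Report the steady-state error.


e_ss = R/(1 + Kp) = 5.97/(1 + 54.1) = 5.97/55.1000 = 0.1083

0.1083


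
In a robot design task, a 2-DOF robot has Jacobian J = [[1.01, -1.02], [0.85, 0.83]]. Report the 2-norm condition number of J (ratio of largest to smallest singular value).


JJ^T eigenvalues: trace(JJ^T) = 3.4719, det(JJ^T) = det(J)^2 = 2.90804809
s_max^2 = (3.4719 + sqrt(0.42189725))/2 = 2.06071809
s_min^2 = (3.4719 - sqrt(0.42189725))/2 = 1.41118191
kappa = s_max/s_min = sqrt(2.06071809/1.41118191) = 1.2084

1.2084


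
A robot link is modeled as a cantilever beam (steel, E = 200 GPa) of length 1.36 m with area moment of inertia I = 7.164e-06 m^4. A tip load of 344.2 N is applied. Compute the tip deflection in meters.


delta = F*L^3/(3*E*I) = 344.2*1.36^3/(3*2.000e+11*7.164e-06)
      = 865.8199552/4298400 = 2.0143e-04

2.0143e-04 m


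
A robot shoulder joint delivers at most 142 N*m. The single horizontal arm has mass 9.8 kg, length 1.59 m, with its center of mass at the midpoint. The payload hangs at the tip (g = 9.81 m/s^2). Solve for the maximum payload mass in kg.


tau_arm = m_arm*g*(L/2) = 9.8*9.81*1.59/2 = 76.4297 N*m
tau_payload = tau_max - tau_arm = 142 - 76.4297 = 65.5703
m_payload = tau_payload / (g*L) = 65.5703 / (9.81*1.59) = 4.2038

4.2038 kg


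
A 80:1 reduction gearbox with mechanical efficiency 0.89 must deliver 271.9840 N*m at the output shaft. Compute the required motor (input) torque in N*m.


tau_in = tau_out / (N * eta) = 271.9840 / (80 * 0.89) = 3.8200

3.8200 N*m


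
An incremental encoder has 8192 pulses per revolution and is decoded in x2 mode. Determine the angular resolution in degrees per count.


resolution = 360 / (PPR * 2) = 360 / 16384 = 0.0220

0.0220 degrees


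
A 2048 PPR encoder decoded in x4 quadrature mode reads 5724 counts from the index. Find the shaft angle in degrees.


angle = counts * 360 / (PPR*4) = 5724 * 360 / 8192 = 251.5430

251.5430 degrees


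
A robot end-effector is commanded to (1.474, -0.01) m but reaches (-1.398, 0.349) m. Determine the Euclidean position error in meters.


dx = -1.398 - (1.474) = -2.8720, dy = 0.349 - (-0.01) = 0.3590
err = sqrt(8.248384 + 0.128881) = 2.8944

2.8944 m


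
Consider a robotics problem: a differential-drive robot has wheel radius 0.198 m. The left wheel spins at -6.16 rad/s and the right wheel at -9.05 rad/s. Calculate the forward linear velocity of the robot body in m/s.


v = r*(wR + wL)/2 = 0.198*(-9.05 + -6.16)/2 = -1.5058

-1.5058 m/s


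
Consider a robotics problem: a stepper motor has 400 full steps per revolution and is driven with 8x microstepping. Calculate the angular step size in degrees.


step = 360/(400*8) = 360/3200 = 0.1125

0.1125 degrees


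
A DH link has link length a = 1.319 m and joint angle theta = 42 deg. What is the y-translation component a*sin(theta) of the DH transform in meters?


a*sin(theta) = 1.319*sin(42 deg) = 0.8826

0.8826 m


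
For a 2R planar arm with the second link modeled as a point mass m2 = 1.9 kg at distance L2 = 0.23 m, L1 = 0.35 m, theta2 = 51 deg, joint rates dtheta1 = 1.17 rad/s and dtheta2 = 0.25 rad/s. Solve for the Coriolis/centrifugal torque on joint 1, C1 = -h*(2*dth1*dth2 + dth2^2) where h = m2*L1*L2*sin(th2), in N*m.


h = m2*L1*L2*sin(th2) = 1.9*0.35*0.23*sin(51 deg) = 0.118864
C1 = -h*(2*1.17*0.25 + 0.25^2) = -0.118864*0.6475 = -0.0770

-0.0770 N*m


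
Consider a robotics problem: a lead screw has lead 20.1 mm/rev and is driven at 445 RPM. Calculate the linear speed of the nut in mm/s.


v = lead * (RPM/60) = 20.1*445/60 = 149.0750

149.0750 mm/s


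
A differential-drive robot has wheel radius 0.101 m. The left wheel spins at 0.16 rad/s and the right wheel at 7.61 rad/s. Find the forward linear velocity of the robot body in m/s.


v = r*(wR + wL)/2 = 0.101*(7.61 + 0.16)/2 = 0.3924

0.3924 m/s


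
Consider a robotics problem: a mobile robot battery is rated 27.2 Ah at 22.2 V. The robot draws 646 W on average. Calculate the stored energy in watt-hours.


E = capacity * V = 27.2*22.2 = 603.8400

603.8400 Wh


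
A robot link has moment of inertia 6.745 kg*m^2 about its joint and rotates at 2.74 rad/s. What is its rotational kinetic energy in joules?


KE = (1/2)*I*omega^2 = 0.5*6.745*2.74^2 = 25.3194

25.3194 J


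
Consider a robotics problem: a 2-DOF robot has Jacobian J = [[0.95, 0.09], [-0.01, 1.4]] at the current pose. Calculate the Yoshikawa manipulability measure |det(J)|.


det(J) = 0.95*1.4 - (0.09)*(-0.01) = 1.3309
|det(J)| = 1.3309

1.3309


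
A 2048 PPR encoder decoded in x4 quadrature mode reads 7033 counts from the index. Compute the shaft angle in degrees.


angle = counts * 360 / (PPR*4) = 7033 * 360 / 8192 = 309.0674

309.0674 degrees


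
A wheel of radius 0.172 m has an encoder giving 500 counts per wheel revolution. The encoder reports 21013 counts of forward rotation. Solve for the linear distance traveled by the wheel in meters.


revs = 21013/500 = 42.026000
d = revs * 2*pi*r = 42.026000 * 2*pi*0.172 = 45.4178

45.4178 m


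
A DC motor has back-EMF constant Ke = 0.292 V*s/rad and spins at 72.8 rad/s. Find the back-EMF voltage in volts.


V_emf = Ke * omega = 0.292*72.8 = 21.2576

21.2576 V


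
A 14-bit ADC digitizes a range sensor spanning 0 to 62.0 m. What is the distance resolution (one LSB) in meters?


res = range / 2^n = 62.0/2^14 = 62.0/16384 = 0.0038

0.0038 m


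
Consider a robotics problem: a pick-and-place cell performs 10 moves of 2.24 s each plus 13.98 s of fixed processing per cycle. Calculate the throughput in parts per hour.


T_cycle = 10*2.24 + 13.98 = 36.3800 s
rate = 3600/T = 98.9555

98.9555 parts/hour


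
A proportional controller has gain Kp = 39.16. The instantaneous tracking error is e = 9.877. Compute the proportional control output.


u_P = Kp * e = 39.16 * 9.877 = 386.7833

386.7833


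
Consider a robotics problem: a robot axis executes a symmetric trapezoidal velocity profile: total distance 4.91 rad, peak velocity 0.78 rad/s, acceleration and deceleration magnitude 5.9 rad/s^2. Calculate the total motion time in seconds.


t_acc = v/a = 0.78/5.9 = 0.132203 s
d_acc = v^2/(2a) = 0.051559 rad (each ramp)
d_cruise = 4.91 - 2*0.051559 = 4.806882 rad
t_cruise = 4.806882/0.78 = 6.162669 s
t_total = 2*0.132203 + 6.162669 = 6.4271

6.4271 s


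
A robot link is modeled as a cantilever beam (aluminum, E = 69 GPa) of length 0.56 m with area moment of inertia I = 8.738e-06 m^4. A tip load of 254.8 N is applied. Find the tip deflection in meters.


delta = F*L^3/(3*E*I) = 254.8*0.56^3/(3*6.900e+10*8.738e-06)
      = 44.7469568/1808766 = 2.4739e-05

2.4739e-05 m


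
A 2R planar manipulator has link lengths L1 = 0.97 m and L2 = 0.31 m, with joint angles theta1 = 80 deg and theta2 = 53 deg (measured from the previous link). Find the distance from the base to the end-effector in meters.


x = L1*cos(th1) + L2*cos(th1+th2) = -0.042981
y = L1*sin(th1) + L2*sin(th1+th2) = 1.181983
d = sqrt(x^2 + y^2) = sqrt(0.001847 + 1.397084) = 1.1828

1.1828 m


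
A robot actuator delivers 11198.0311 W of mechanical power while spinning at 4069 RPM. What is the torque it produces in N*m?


omega = 4069 * 2*pi/60 = 426.104684 rad/s
tau = P / omega = 11198.0311 / 426.104684 = 26.2800

26.2800 N*m


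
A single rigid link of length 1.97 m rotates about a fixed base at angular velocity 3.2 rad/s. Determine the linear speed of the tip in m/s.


v = L*omega = 1.97 * 3.2 = 6.3040

6.3040 m/s


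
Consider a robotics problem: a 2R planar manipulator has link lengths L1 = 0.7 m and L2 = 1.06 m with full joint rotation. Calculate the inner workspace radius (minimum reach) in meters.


r_min = |L1 - L2| = |0.7 - 1.06| = 0.3600

0.3600 m


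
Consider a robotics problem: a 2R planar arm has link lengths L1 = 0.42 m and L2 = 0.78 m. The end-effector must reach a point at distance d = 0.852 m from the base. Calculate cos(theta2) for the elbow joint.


cos(th2) = (d^2 - L1^2 - L2^2)/(2*L1*L2) = (0.852^2 - 0.42^2 - 0.78^2)/(2*0.42*0.78) = -0.0899

-0.0899


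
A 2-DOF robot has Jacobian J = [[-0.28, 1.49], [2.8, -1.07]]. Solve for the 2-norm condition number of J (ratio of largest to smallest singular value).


JJ^T eigenvalues: trace(JJ^T) = 11.2834, det(JJ^T) = det(J)^2 = 14.99548176
s_max^2 = (11.2834 + sqrt(67.33318852))/2 = 9.74454013
s_min^2 = (11.2834 - sqrt(67.33318852))/2 = 1.53885987
kappa = s_max/s_min = sqrt(9.74454013/1.53885987) = 2.5164

2.5164


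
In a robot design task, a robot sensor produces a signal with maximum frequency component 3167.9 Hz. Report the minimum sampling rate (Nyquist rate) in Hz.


f_s,min = 2*f_max = 2*3167.9 = 6335.8000

6335.8000 Hz


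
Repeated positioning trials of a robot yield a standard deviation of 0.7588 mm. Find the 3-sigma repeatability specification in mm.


repeatability = 3*sigma = 3*0.7588 = 2.2764

2.2764 mm


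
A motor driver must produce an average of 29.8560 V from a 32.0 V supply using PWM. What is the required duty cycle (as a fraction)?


D = V_avg/V_supply = 29.8560/32.0 = 0.9330

0.9330


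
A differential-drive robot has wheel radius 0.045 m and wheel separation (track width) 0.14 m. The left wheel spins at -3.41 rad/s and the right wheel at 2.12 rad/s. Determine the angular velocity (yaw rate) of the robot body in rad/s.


omega = r*(wR - wL)/L = 0.045*(2.12 - (-3.41))/0.14 = 1.7775

1.7775 rad/s
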